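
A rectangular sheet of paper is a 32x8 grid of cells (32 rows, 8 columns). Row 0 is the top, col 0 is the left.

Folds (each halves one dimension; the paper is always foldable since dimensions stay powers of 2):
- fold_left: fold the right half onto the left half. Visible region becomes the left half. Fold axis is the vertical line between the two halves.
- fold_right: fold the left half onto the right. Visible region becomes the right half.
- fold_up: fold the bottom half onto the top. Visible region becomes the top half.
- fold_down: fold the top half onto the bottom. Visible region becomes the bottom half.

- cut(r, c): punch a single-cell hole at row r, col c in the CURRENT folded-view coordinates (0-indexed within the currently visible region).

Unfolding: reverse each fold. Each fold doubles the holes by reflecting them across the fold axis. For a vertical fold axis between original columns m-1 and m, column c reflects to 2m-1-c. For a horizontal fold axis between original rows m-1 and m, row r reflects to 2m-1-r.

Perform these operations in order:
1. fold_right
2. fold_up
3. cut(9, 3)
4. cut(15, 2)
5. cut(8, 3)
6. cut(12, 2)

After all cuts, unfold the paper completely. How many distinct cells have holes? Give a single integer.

Answer: 16

Derivation:
Op 1 fold_right: fold axis v@4; visible region now rows[0,32) x cols[4,8) = 32x4
Op 2 fold_up: fold axis h@16; visible region now rows[0,16) x cols[4,8) = 16x4
Op 3 cut(9, 3): punch at orig (9,7); cuts so far [(9, 7)]; region rows[0,16) x cols[4,8) = 16x4
Op 4 cut(15, 2): punch at orig (15,6); cuts so far [(9, 7), (15, 6)]; region rows[0,16) x cols[4,8) = 16x4
Op 5 cut(8, 3): punch at orig (8,7); cuts so far [(8, 7), (9, 7), (15, 6)]; region rows[0,16) x cols[4,8) = 16x4
Op 6 cut(12, 2): punch at orig (12,6); cuts so far [(8, 7), (9, 7), (12, 6), (15, 6)]; region rows[0,16) x cols[4,8) = 16x4
Unfold 1 (reflect across h@16): 8 holes -> [(8, 7), (9, 7), (12, 6), (15, 6), (16, 6), (19, 6), (22, 7), (23, 7)]
Unfold 2 (reflect across v@4): 16 holes -> [(8, 0), (8, 7), (9, 0), (9, 7), (12, 1), (12, 6), (15, 1), (15, 6), (16, 1), (16, 6), (19, 1), (19, 6), (22, 0), (22, 7), (23, 0), (23, 7)]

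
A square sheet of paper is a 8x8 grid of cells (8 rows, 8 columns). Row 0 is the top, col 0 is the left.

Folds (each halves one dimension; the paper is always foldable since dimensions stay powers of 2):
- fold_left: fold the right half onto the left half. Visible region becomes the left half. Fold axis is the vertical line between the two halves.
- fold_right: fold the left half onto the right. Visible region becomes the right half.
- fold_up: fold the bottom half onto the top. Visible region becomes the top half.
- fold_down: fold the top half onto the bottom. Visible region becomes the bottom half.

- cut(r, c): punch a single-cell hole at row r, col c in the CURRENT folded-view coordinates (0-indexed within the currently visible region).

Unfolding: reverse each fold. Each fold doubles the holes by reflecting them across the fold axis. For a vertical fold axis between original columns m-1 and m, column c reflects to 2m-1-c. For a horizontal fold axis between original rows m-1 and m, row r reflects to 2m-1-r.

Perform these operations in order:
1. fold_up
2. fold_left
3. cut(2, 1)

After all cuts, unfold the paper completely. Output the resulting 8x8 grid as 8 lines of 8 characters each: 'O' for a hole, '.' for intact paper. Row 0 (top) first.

Answer: ........
........
.O....O.
........
........
.O....O.
........
........

Derivation:
Op 1 fold_up: fold axis h@4; visible region now rows[0,4) x cols[0,8) = 4x8
Op 2 fold_left: fold axis v@4; visible region now rows[0,4) x cols[0,4) = 4x4
Op 3 cut(2, 1): punch at orig (2,1); cuts so far [(2, 1)]; region rows[0,4) x cols[0,4) = 4x4
Unfold 1 (reflect across v@4): 2 holes -> [(2, 1), (2, 6)]
Unfold 2 (reflect across h@4): 4 holes -> [(2, 1), (2, 6), (5, 1), (5, 6)]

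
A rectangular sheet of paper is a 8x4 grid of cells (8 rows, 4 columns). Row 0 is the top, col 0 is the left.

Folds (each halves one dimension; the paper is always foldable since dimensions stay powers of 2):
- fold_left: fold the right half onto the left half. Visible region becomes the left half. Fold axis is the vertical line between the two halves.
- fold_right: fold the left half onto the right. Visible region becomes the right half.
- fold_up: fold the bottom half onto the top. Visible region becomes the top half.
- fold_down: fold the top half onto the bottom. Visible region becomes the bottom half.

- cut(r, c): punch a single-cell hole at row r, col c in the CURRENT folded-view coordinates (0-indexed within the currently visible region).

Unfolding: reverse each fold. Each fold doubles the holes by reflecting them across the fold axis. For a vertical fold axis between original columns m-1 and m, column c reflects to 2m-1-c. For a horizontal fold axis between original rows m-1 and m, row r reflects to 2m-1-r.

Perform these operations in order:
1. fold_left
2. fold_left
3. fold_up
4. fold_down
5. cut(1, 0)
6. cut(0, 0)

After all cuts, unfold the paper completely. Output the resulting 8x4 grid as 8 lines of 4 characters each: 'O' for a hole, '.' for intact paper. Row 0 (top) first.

Op 1 fold_left: fold axis v@2; visible region now rows[0,8) x cols[0,2) = 8x2
Op 2 fold_left: fold axis v@1; visible region now rows[0,8) x cols[0,1) = 8x1
Op 3 fold_up: fold axis h@4; visible region now rows[0,4) x cols[0,1) = 4x1
Op 4 fold_down: fold axis h@2; visible region now rows[2,4) x cols[0,1) = 2x1
Op 5 cut(1, 0): punch at orig (3,0); cuts so far [(3, 0)]; region rows[2,4) x cols[0,1) = 2x1
Op 6 cut(0, 0): punch at orig (2,0); cuts so far [(2, 0), (3, 0)]; region rows[2,4) x cols[0,1) = 2x1
Unfold 1 (reflect across h@2): 4 holes -> [(0, 0), (1, 0), (2, 0), (3, 0)]
Unfold 2 (reflect across h@4): 8 holes -> [(0, 0), (1, 0), (2, 0), (3, 0), (4, 0), (5, 0), (6, 0), (7, 0)]
Unfold 3 (reflect across v@1): 16 holes -> [(0, 0), (0, 1), (1, 0), (1, 1), (2, 0), (2, 1), (3, 0), (3, 1), (4, 0), (4, 1), (5, 0), (5, 1), (6, 0), (6, 1), (7, 0), (7, 1)]
Unfold 4 (reflect across v@2): 32 holes -> [(0, 0), (0, 1), (0, 2), (0, 3), (1, 0), (1, 1), (1, 2), (1, 3), (2, 0), (2, 1), (2, 2), (2, 3), (3, 0), (3, 1), (3, 2), (3, 3), (4, 0), (4, 1), (4, 2), (4, 3), (5, 0), (5, 1), (5, 2), (5, 3), (6, 0), (6, 1), (6, 2), (6, 3), (7, 0), (7, 1), (7, 2), (7, 3)]

Answer: OOOO
OOOO
OOOO
OOOO
OOOO
OOOO
OOOO
OOOO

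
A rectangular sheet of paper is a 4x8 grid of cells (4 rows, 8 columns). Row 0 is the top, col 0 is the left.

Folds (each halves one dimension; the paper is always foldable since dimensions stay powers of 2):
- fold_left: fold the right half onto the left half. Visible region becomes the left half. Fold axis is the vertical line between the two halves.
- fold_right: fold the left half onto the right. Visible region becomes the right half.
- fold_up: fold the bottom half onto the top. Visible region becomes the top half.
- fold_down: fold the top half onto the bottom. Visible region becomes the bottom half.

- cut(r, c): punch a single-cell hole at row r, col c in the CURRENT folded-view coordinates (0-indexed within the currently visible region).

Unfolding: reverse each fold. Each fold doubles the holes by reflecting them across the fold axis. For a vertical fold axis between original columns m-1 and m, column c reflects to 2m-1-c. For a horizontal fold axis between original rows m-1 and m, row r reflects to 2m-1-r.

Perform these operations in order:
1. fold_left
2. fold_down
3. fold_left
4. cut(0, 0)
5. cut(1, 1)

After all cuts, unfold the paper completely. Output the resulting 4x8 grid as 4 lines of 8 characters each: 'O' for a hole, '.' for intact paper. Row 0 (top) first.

Op 1 fold_left: fold axis v@4; visible region now rows[0,4) x cols[0,4) = 4x4
Op 2 fold_down: fold axis h@2; visible region now rows[2,4) x cols[0,4) = 2x4
Op 3 fold_left: fold axis v@2; visible region now rows[2,4) x cols[0,2) = 2x2
Op 4 cut(0, 0): punch at orig (2,0); cuts so far [(2, 0)]; region rows[2,4) x cols[0,2) = 2x2
Op 5 cut(1, 1): punch at orig (3,1); cuts so far [(2, 0), (3, 1)]; region rows[2,4) x cols[0,2) = 2x2
Unfold 1 (reflect across v@2): 4 holes -> [(2, 0), (2, 3), (3, 1), (3, 2)]
Unfold 2 (reflect across h@2): 8 holes -> [(0, 1), (0, 2), (1, 0), (1, 3), (2, 0), (2, 3), (3, 1), (3, 2)]
Unfold 3 (reflect across v@4): 16 holes -> [(0, 1), (0, 2), (0, 5), (0, 6), (1, 0), (1, 3), (1, 4), (1, 7), (2, 0), (2, 3), (2, 4), (2, 7), (3, 1), (3, 2), (3, 5), (3, 6)]

Answer: .OO..OO.
O..OO..O
O..OO..O
.OO..OO.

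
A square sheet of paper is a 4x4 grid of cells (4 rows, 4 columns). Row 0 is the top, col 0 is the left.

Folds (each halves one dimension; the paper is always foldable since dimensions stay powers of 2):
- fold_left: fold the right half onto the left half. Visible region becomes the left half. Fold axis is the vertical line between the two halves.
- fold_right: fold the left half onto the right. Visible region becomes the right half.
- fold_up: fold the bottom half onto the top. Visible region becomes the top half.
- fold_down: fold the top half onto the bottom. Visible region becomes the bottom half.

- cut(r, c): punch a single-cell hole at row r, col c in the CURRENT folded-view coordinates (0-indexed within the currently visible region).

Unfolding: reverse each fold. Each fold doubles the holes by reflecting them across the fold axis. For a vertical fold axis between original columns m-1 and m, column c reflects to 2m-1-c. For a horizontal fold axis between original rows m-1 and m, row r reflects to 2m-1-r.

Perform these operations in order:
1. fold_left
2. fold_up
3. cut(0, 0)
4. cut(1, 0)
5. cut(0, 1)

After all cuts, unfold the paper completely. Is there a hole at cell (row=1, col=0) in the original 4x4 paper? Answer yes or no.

Op 1 fold_left: fold axis v@2; visible region now rows[0,4) x cols[0,2) = 4x2
Op 2 fold_up: fold axis h@2; visible region now rows[0,2) x cols[0,2) = 2x2
Op 3 cut(0, 0): punch at orig (0,0); cuts so far [(0, 0)]; region rows[0,2) x cols[0,2) = 2x2
Op 4 cut(1, 0): punch at orig (1,0); cuts so far [(0, 0), (1, 0)]; region rows[0,2) x cols[0,2) = 2x2
Op 5 cut(0, 1): punch at orig (0,1); cuts so far [(0, 0), (0, 1), (1, 0)]; region rows[0,2) x cols[0,2) = 2x2
Unfold 1 (reflect across h@2): 6 holes -> [(0, 0), (0, 1), (1, 0), (2, 0), (3, 0), (3, 1)]
Unfold 2 (reflect across v@2): 12 holes -> [(0, 0), (0, 1), (0, 2), (0, 3), (1, 0), (1, 3), (2, 0), (2, 3), (3, 0), (3, 1), (3, 2), (3, 3)]
Holes: [(0, 0), (0, 1), (0, 2), (0, 3), (1, 0), (1, 3), (2, 0), (2, 3), (3, 0), (3, 1), (3, 2), (3, 3)]

Answer: yes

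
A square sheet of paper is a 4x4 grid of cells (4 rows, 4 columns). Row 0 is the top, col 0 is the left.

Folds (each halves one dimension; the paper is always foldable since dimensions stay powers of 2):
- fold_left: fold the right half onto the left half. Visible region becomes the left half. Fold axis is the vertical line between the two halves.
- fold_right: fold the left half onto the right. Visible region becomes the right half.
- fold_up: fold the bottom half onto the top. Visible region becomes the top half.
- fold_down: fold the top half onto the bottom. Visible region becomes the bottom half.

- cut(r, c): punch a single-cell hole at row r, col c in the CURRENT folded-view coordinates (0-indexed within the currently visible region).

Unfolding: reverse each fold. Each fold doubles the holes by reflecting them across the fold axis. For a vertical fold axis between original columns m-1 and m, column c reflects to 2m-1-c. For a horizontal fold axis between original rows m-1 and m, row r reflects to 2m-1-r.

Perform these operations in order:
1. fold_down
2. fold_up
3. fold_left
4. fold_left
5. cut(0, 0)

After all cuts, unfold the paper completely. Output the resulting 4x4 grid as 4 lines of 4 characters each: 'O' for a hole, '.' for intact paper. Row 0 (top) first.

Answer: OOOO
OOOO
OOOO
OOOO

Derivation:
Op 1 fold_down: fold axis h@2; visible region now rows[2,4) x cols[0,4) = 2x4
Op 2 fold_up: fold axis h@3; visible region now rows[2,3) x cols[0,4) = 1x4
Op 3 fold_left: fold axis v@2; visible region now rows[2,3) x cols[0,2) = 1x2
Op 4 fold_left: fold axis v@1; visible region now rows[2,3) x cols[0,1) = 1x1
Op 5 cut(0, 0): punch at orig (2,0); cuts so far [(2, 0)]; region rows[2,3) x cols[0,1) = 1x1
Unfold 1 (reflect across v@1): 2 holes -> [(2, 0), (2, 1)]
Unfold 2 (reflect across v@2): 4 holes -> [(2, 0), (2, 1), (2, 2), (2, 3)]
Unfold 3 (reflect across h@3): 8 holes -> [(2, 0), (2, 1), (2, 2), (2, 3), (3, 0), (3, 1), (3, 2), (3, 3)]
Unfold 4 (reflect across h@2): 16 holes -> [(0, 0), (0, 1), (0, 2), (0, 3), (1, 0), (1, 1), (1, 2), (1, 3), (2, 0), (2, 1), (2, 2), (2, 3), (3, 0), (3, 1), (3, 2), (3, 3)]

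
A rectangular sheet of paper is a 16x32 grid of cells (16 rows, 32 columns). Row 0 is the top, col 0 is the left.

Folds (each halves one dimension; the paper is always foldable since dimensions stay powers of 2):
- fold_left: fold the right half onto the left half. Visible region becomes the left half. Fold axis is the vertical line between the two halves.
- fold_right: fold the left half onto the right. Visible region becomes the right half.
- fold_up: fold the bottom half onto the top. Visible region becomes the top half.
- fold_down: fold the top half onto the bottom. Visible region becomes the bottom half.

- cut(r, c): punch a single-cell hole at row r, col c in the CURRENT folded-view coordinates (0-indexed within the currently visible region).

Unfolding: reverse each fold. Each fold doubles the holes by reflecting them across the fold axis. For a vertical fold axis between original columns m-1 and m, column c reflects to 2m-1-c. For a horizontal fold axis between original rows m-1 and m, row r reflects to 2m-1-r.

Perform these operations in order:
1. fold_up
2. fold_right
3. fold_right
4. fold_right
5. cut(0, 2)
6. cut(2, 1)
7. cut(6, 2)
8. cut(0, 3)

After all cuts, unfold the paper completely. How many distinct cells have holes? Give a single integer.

Op 1 fold_up: fold axis h@8; visible region now rows[0,8) x cols[0,32) = 8x32
Op 2 fold_right: fold axis v@16; visible region now rows[0,8) x cols[16,32) = 8x16
Op 3 fold_right: fold axis v@24; visible region now rows[0,8) x cols[24,32) = 8x8
Op 4 fold_right: fold axis v@28; visible region now rows[0,8) x cols[28,32) = 8x4
Op 5 cut(0, 2): punch at orig (0,30); cuts so far [(0, 30)]; region rows[0,8) x cols[28,32) = 8x4
Op 6 cut(2, 1): punch at orig (2,29); cuts so far [(0, 30), (2, 29)]; region rows[0,8) x cols[28,32) = 8x4
Op 7 cut(6, 2): punch at orig (6,30); cuts so far [(0, 30), (2, 29), (6, 30)]; region rows[0,8) x cols[28,32) = 8x4
Op 8 cut(0, 3): punch at orig (0,31); cuts so far [(0, 30), (0, 31), (2, 29), (6, 30)]; region rows[0,8) x cols[28,32) = 8x4
Unfold 1 (reflect across v@28): 8 holes -> [(0, 24), (0, 25), (0, 30), (0, 31), (2, 26), (2, 29), (6, 25), (6, 30)]
Unfold 2 (reflect across v@24): 16 holes -> [(0, 16), (0, 17), (0, 22), (0, 23), (0, 24), (0, 25), (0, 30), (0, 31), (2, 18), (2, 21), (2, 26), (2, 29), (6, 17), (6, 22), (6, 25), (6, 30)]
Unfold 3 (reflect across v@16): 32 holes -> [(0, 0), (0, 1), (0, 6), (0, 7), (0, 8), (0, 9), (0, 14), (0, 15), (0, 16), (0, 17), (0, 22), (0, 23), (0, 24), (0, 25), (0, 30), (0, 31), (2, 2), (2, 5), (2, 10), (2, 13), (2, 18), (2, 21), (2, 26), (2, 29), (6, 1), (6, 6), (6, 9), (6, 14), (6, 17), (6, 22), (6, 25), (6, 30)]
Unfold 4 (reflect across h@8): 64 holes -> [(0, 0), (0, 1), (0, 6), (0, 7), (0, 8), (0, 9), (0, 14), (0, 15), (0, 16), (0, 17), (0, 22), (0, 23), (0, 24), (0, 25), (0, 30), (0, 31), (2, 2), (2, 5), (2, 10), (2, 13), (2, 18), (2, 21), (2, 26), (2, 29), (6, 1), (6, 6), (6, 9), (6, 14), (6, 17), (6, 22), (6, 25), (6, 30), (9, 1), (9, 6), (9, 9), (9, 14), (9, 17), (9, 22), (9, 25), (9, 30), (13, 2), (13, 5), (13, 10), (13, 13), (13, 18), (13, 21), (13, 26), (13, 29), (15, 0), (15, 1), (15, 6), (15, 7), (15, 8), (15, 9), (15, 14), (15, 15), (15, 16), (15, 17), (15, 22), (15, 23), (15, 24), (15, 25), (15, 30), (15, 31)]

Answer: 64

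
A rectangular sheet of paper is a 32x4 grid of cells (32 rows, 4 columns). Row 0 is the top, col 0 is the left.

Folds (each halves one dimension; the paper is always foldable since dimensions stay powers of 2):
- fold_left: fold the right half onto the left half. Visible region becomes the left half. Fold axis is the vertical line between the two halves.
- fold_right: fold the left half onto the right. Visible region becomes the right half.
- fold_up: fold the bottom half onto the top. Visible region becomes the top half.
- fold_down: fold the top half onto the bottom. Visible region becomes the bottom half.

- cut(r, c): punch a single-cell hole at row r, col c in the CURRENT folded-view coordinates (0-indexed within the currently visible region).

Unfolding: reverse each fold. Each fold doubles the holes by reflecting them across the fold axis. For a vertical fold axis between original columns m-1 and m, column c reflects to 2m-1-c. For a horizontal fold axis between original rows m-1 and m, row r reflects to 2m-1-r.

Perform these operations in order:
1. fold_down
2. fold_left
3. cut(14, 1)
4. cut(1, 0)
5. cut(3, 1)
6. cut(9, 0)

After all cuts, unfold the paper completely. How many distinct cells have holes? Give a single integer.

Answer: 16

Derivation:
Op 1 fold_down: fold axis h@16; visible region now rows[16,32) x cols[0,4) = 16x4
Op 2 fold_left: fold axis v@2; visible region now rows[16,32) x cols[0,2) = 16x2
Op 3 cut(14, 1): punch at orig (30,1); cuts so far [(30, 1)]; region rows[16,32) x cols[0,2) = 16x2
Op 4 cut(1, 0): punch at orig (17,0); cuts so far [(17, 0), (30, 1)]; region rows[16,32) x cols[0,2) = 16x2
Op 5 cut(3, 1): punch at orig (19,1); cuts so far [(17, 0), (19, 1), (30, 1)]; region rows[16,32) x cols[0,2) = 16x2
Op 6 cut(9, 0): punch at orig (25,0); cuts so far [(17, 0), (19, 1), (25, 0), (30, 1)]; region rows[16,32) x cols[0,2) = 16x2
Unfold 1 (reflect across v@2): 8 holes -> [(17, 0), (17, 3), (19, 1), (19, 2), (25, 0), (25, 3), (30, 1), (30, 2)]
Unfold 2 (reflect across h@16): 16 holes -> [(1, 1), (1, 2), (6, 0), (6, 3), (12, 1), (12, 2), (14, 0), (14, 3), (17, 0), (17, 3), (19, 1), (19, 2), (25, 0), (25, 3), (30, 1), (30, 2)]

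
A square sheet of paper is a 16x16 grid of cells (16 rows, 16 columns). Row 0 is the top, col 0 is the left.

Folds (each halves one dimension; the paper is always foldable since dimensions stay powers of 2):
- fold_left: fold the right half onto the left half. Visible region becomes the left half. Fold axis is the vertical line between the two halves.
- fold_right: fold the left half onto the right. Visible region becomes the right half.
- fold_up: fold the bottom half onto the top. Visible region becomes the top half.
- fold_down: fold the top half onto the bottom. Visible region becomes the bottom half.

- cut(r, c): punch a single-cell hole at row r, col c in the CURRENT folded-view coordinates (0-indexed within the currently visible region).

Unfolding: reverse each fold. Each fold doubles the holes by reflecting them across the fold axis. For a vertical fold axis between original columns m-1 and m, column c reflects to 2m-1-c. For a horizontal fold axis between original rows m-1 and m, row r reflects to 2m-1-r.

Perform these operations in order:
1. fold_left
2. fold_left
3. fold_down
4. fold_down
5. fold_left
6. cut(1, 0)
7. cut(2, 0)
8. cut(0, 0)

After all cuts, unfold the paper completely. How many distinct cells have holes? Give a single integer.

Op 1 fold_left: fold axis v@8; visible region now rows[0,16) x cols[0,8) = 16x8
Op 2 fold_left: fold axis v@4; visible region now rows[0,16) x cols[0,4) = 16x4
Op 3 fold_down: fold axis h@8; visible region now rows[8,16) x cols[0,4) = 8x4
Op 4 fold_down: fold axis h@12; visible region now rows[12,16) x cols[0,4) = 4x4
Op 5 fold_left: fold axis v@2; visible region now rows[12,16) x cols[0,2) = 4x2
Op 6 cut(1, 0): punch at orig (13,0); cuts so far [(13, 0)]; region rows[12,16) x cols[0,2) = 4x2
Op 7 cut(2, 0): punch at orig (14,0); cuts so far [(13, 0), (14, 0)]; region rows[12,16) x cols[0,2) = 4x2
Op 8 cut(0, 0): punch at orig (12,0); cuts so far [(12, 0), (13, 0), (14, 0)]; region rows[12,16) x cols[0,2) = 4x2
Unfold 1 (reflect across v@2): 6 holes -> [(12, 0), (12, 3), (13, 0), (13, 3), (14, 0), (14, 3)]
Unfold 2 (reflect across h@12): 12 holes -> [(9, 0), (9, 3), (10, 0), (10, 3), (11, 0), (11, 3), (12, 0), (12, 3), (13, 0), (13, 3), (14, 0), (14, 3)]
Unfold 3 (reflect across h@8): 24 holes -> [(1, 0), (1, 3), (2, 0), (2, 3), (3, 0), (3, 3), (4, 0), (4, 3), (5, 0), (5, 3), (6, 0), (6, 3), (9, 0), (9, 3), (10, 0), (10, 3), (11, 0), (11, 3), (12, 0), (12, 3), (13, 0), (13, 3), (14, 0), (14, 3)]
Unfold 4 (reflect across v@4): 48 holes -> [(1, 0), (1, 3), (1, 4), (1, 7), (2, 0), (2, 3), (2, 4), (2, 7), (3, 0), (3, 3), (3, 4), (3, 7), (4, 0), (4, 3), (4, 4), (4, 7), (5, 0), (5, 3), (5, 4), (5, 7), (6, 0), (6, 3), (6, 4), (6, 7), (9, 0), (9, 3), (9, 4), (9, 7), (10, 0), (10, 3), (10, 4), (10, 7), (11, 0), (11, 3), (11, 4), (11, 7), (12, 0), (12, 3), (12, 4), (12, 7), (13, 0), (13, 3), (13, 4), (13, 7), (14, 0), (14, 3), (14, 4), (14, 7)]
Unfold 5 (reflect across v@8): 96 holes -> [(1, 0), (1, 3), (1, 4), (1, 7), (1, 8), (1, 11), (1, 12), (1, 15), (2, 0), (2, 3), (2, 4), (2, 7), (2, 8), (2, 11), (2, 12), (2, 15), (3, 0), (3, 3), (3, 4), (3, 7), (3, 8), (3, 11), (3, 12), (3, 15), (4, 0), (4, 3), (4, 4), (4, 7), (4, 8), (4, 11), (4, 12), (4, 15), (5, 0), (5, 3), (5, 4), (5, 7), (5, 8), (5, 11), (5, 12), (5, 15), (6, 0), (6, 3), (6, 4), (6, 7), (6, 8), (6, 11), (6, 12), (6, 15), (9, 0), (9, 3), (9, 4), (9, 7), (9, 8), (9, 11), (9, 12), (9, 15), (10, 0), (10, 3), (10, 4), (10, 7), (10, 8), (10, 11), (10, 12), (10, 15), (11, 0), (11, 3), (11, 4), (11, 7), (11, 8), (11, 11), (11, 12), (11, 15), (12, 0), (12, 3), (12, 4), (12, 7), (12, 8), (12, 11), (12, 12), (12, 15), (13, 0), (13, 3), (13, 4), (13, 7), (13, 8), (13, 11), (13, 12), (13, 15), (14, 0), (14, 3), (14, 4), (14, 7), (14, 8), (14, 11), (14, 12), (14, 15)]

Answer: 96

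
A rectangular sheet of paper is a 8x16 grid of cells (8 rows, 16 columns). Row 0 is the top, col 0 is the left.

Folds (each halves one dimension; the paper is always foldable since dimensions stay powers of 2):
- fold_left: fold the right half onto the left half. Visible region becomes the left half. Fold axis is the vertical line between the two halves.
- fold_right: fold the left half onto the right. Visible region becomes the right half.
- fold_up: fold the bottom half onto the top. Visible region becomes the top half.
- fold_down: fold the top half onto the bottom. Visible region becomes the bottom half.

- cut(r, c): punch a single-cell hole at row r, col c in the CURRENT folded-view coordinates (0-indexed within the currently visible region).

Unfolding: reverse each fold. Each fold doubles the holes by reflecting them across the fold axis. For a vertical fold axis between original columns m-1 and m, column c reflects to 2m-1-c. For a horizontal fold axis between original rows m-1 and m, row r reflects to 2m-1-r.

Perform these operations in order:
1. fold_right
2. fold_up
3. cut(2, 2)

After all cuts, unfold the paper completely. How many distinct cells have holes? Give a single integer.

Op 1 fold_right: fold axis v@8; visible region now rows[0,8) x cols[8,16) = 8x8
Op 2 fold_up: fold axis h@4; visible region now rows[0,4) x cols[8,16) = 4x8
Op 3 cut(2, 2): punch at orig (2,10); cuts so far [(2, 10)]; region rows[0,4) x cols[8,16) = 4x8
Unfold 1 (reflect across h@4): 2 holes -> [(2, 10), (5, 10)]
Unfold 2 (reflect across v@8): 4 holes -> [(2, 5), (2, 10), (5, 5), (5, 10)]

Answer: 4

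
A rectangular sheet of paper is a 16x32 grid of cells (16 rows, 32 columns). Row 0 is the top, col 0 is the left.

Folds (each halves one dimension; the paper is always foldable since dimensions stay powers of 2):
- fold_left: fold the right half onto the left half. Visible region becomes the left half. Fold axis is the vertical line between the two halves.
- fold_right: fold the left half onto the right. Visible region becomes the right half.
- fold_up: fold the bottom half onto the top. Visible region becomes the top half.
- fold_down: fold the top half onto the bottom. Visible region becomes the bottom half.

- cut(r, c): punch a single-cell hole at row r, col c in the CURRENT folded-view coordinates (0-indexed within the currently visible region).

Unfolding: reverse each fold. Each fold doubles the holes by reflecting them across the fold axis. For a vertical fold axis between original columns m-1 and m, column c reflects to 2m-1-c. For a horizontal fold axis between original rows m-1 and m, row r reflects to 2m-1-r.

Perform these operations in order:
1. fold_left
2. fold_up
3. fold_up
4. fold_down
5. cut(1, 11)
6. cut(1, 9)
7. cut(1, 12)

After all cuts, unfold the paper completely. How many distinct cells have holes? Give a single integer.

Op 1 fold_left: fold axis v@16; visible region now rows[0,16) x cols[0,16) = 16x16
Op 2 fold_up: fold axis h@8; visible region now rows[0,8) x cols[0,16) = 8x16
Op 3 fold_up: fold axis h@4; visible region now rows[0,4) x cols[0,16) = 4x16
Op 4 fold_down: fold axis h@2; visible region now rows[2,4) x cols[0,16) = 2x16
Op 5 cut(1, 11): punch at orig (3,11); cuts so far [(3, 11)]; region rows[2,4) x cols[0,16) = 2x16
Op 6 cut(1, 9): punch at orig (3,9); cuts so far [(3, 9), (3, 11)]; region rows[2,4) x cols[0,16) = 2x16
Op 7 cut(1, 12): punch at orig (3,12); cuts so far [(3, 9), (3, 11), (3, 12)]; region rows[2,4) x cols[0,16) = 2x16
Unfold 1 (reflect across h@2): 6 holes -> [(0, 9), (0, 11), (0, 12), (3, 9), (3, 11), (3, 12)]
Unfold 2 (reflect across h@4): 12 holes -> [(0, 9), (0, 11), (0, 12), (3, 9), (3, 11), (3, 12), (4, 9), (4, 11), (4, 12), (7, 9), (7, 11), (7, 12)]
Unfold 3 (reflect across h@8): 24 holes -> [(0, 9), (0, 11), (0, 12), (3, 9), (3, 11), (3, 12), (4, 9), (4, 11), (4, 12), (7, 9), (7, 11), (7, 12), (8, 9), (8, 11), (8, 12), (11, 9), (11, 11), (11, 12), (12, 9), (12, 11), (12, 12), (15, 9), (15, 11), (15, 12)]
Unfold 4 (reflect across v@16): 48 holes -> [(0, 9), (0, 11), (0, 12), (0, 19), (0, 20), (0, 22), (3, 9), (3, 11), (3, 12), (3, 19), (3, 20), (3, 22), (4, 9), (4, 11), (4, 12), (4, 19), (4, 20), (4, 22), (7, 9), (7, 11), (7, 12), (7, 19), (7, 20), (7, 22), (8, 9), (8, 11), (8, 12), (8, 19), (8, 20), (8, 22), (11, 9), (11, 11), (11, 12), (11, 19), (11, 20), (11, 22), (12, 9), (12, 11), (12, 12), (12, 19), (12, 20), (12, 22), (15, 9), (15, 11), (15, 12), (15, 19), (15, 20), (15, 22)]

Answer: 48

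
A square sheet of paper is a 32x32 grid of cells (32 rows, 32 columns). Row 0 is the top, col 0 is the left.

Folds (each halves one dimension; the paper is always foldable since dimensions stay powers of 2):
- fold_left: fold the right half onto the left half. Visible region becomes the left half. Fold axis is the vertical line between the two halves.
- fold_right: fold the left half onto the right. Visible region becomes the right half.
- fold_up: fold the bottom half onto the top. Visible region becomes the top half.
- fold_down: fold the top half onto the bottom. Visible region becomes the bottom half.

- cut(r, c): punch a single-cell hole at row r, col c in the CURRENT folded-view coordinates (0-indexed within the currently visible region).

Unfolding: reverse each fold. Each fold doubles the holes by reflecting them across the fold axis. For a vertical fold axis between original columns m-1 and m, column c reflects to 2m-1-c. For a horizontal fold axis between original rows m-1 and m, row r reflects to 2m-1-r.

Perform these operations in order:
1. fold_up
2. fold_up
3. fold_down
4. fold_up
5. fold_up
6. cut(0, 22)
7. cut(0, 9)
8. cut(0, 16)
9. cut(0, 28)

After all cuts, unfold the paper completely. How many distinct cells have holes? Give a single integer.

Op 1 fold_up: fold axis h@16; visible region now rows[0,16) x cols[0,32) = 16x32
Op 2 fold_up: fold axis h@8; visible region now rows[0,8) x cols[0,32) = 8x32
Op 3 fold_down: fold axis h@4; visible region now rows[4,8) x cols[0,32) = 4x32
Op 4 fold_up: fold axis h@6; visible region now rows[4,6) x cols[0,32) = 2x32
Op 5 fold_up: fold axis h@5; visible region now rows[4,5) x cols[0,32) = 1x32
Op 6 cut(0, 22): punch at orig (4,22); cuts so far [(4, 22)]; region rows[4,5) x cols[0,32) = 1x32
Op 7 cut(0, 9): punch at orig (4,9); cuts so far [(4, 9), (4, 22)]; region rows[4,5) x cols[0,32) = 1x32
Op 8 cut(0, 16): punch at orig (4,16); cuts so far [(4, 9), (4, 16), (4, 22)]; region rows[4,5) x cols[0,32) = 1x32
Op 9 cut(0, 28): punch at orig (4,28); cuts so far [(4, 9), (4, 16), (4, 22), (4, 28)]; region rows[4,5) x cols[0,32) = 1x32
Unfold 1 (reflect across h@5): 8 holes -> [(4, 9), (4, 16), (4, 22), (4, 28), (5, 9), (5, 16), (5, 22), (5, 28)]
Unfold 2 (reflect across h@6): 16 holes -> [(4, 9), (4, 16), (4, 22), (4, 28), (5, 9), (5, 16), (5, 22), (5, 28), (6, 9), (6, 16), (6, 22), (6, 28), (7, 9), (7, 16), (7, 22), (7, 28)]
Unfold 3 (reflect across h@4): 32 holes -> [(0, 9), (0, 16), (0, 22), (0, 28), (1, 9), (1, 16), (1, 22), (1, 28), (2, 9), (2, 16), (2, 22), (2, 28), (3, 9), (3, 16), (3, 22), (3, 28), (4, 9), (4, 16), (4, 22), (4, 28), (5, 9), (5, 16), (5, 22), (5, 28), (6, 9), (6, 16), (6, 22), (6, 28), (7, 9), (7, 16), (7, 22), (7, 28)]
Unfold 4 (reflect across h@8): 64 holes -> [(0, 9), (0, 16), (0, 22), (0, 28), (1, 9), (1, 16), (1, 22), (1, 28), (2, 9), (2, 16), (2, 22), (2, 28), (3, 9), (3, 16), (3, 22), (3, 28), (4, 9), (4, 16), (4, 22), (4, 28), (5, 9), (5, 16), (5, 22), (5, 28), (6, 9), (6, 16), (6, 22), (6, 28), (7, 9), (7, 16), (7, 22), (7, 28), (8, 9), (8, 16), (8, 22), (8, 28), (9, 9), (9, 16), (9, 22), (9, 28), (10, 9), (10, 16), (10, 22), (10, 28), (11, 9), (11, 16), (11, 22), (11, 28), (12, 9), (12, 16), (12, 22), (12, 28), (13, 9), (13, 16), (13, 22), (13, 28), (14, 9), (14, 16), (14, 22), (14, 28), (15, 9), (15, 16), (15, 22), (15, 28)]
Unfold 5 (reflect across h@16): 128 holes -> [(0, 9), (0, 16), (0, 22), (0, 28), (1, 9), (1, 16), (1, 22), (1, 28), (2, 9), (2, 16), (2, 22), (2, 28), (3, 9), (3, 16), (3, 22), (3, 28), (4, 9), (4, 16), (4, 22), (4, 28), (5, 9), (5, 16), (5, 22), (5, 28), (6, 9), (6, 16), (6, 22), (6, 28), (7, 9), (7, 16), (7, 22), (7, 28), (8, 9), (8, 16), (8, 22), (8, 28), (9, 9), (9, 16), (9, 22), (9, 28), (10, 9), (10, 16), (10, 22), (10, 28), (11, 9), (11, 16), (11, 22), (11, 28), (12, 9), (12, 16), (12, 22), (12, 28), (13, 9), (13, 16), (13, 22), (13, 28), (14, 9), (14, 16), (14, 22), (14, 28), (15, 9), (15, 16), (15, 22), (15, 28), (16, 9), (16, 16), (16, 22), (16, 28), (17, 9), (17, 16), (17, 22), (17, 28), (18, 9), (18, 16), (18, 22), (18, 28), (19, 9), (19, 16), (19, 22), (19, 28), (20, 9), (20, 16), (20, 22), (20, 28), (21, 9), (21, 16), (21, 22), (21, 28), (22, 9), (22, 16), (22, 22), (22, 28), (23, 9), (23, 16), (23, 22), (23, 28), (24, 9), (24, 16), (24, 22), (24, 28), (25, 9), (25, 16), (25, 22), (25, 28), (26, 9), (26, 16), (26, 22), (26, 28), (27, 9), (27, 16), (27, 22), (27, 28), (28, 9), (28, 16), (28, 22), (28, 28), (29, 9), (29, 16), (29, 22), (29, 28), (30, 9), (30, 16), (30, 22), (30, 28), (31, 9), (31, 16), (31, 22), (31, 28)]

Answer: 128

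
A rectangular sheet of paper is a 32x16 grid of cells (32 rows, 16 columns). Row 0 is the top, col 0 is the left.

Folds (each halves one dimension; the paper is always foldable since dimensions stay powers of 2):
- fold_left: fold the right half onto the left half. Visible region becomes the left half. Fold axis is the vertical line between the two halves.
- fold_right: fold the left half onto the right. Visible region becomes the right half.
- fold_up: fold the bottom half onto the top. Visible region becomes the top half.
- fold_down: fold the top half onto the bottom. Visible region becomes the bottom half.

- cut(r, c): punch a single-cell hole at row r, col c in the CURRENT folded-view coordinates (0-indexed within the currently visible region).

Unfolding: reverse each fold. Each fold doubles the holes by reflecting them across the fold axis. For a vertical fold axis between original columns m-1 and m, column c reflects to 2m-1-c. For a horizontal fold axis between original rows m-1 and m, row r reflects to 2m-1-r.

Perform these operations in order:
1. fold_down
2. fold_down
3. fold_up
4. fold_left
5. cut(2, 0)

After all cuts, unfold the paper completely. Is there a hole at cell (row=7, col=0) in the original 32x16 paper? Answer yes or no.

Op 1 fold_down: fold axis h@16; visible region now rows[16,32) x cols[0,16) = 16x16
Op 2 fold_down: fold axis h@24; visible region now rows[24,32) x cols[0,16) = 8x16
Op 3 fold_up: fold axis h@28; visible region now rows[24,28) x cols[0,16) = 4x16
Op 4 fold_left: fold axis v@8; visible region now rows[24,28) x cols[0,8) = 4x8
Op 5 cut(2, 0): punch at orig (26,0); cuts so far [(26, 0)]; region rows[24,28) x cols[0,8) = 4x8
Unfold 1 (reflect across v@8): 2 holes -> [(26, 0), (26, 15)]
Unfold 2 (reflect across h@28): 4 holes -> [(26, 0), (26, 15), (29, 0), (29, 15)]
Unfold 3 (reflect across h@24): 8 holes -> [(18, 0), (18, 15), (21, 0), (21, 15), (26, 0), (26, 15), (29, 0), (29, 15)]
Unfold 4 (reflect across h@16): 16 holes -> [(2, 0), (2, 15), (5, 0), (5, 15), (10, 0), (10, 15), (13, 0), (13, 15), (18, 0), (18, 15), (21, 0), (21, 15), (26, 0), (26, 15), (29, 0), (29, 15)]
Holes: [(2, 0), (2, 15), (5, 0), (5, 15), (10, 0), (10, 15), (13, 0), (13, 15), (18, 0), (18, 15), (21, 0), (21, 15), (26, 0), (26, 15), (29, 0), (29, 15)]

Answer: no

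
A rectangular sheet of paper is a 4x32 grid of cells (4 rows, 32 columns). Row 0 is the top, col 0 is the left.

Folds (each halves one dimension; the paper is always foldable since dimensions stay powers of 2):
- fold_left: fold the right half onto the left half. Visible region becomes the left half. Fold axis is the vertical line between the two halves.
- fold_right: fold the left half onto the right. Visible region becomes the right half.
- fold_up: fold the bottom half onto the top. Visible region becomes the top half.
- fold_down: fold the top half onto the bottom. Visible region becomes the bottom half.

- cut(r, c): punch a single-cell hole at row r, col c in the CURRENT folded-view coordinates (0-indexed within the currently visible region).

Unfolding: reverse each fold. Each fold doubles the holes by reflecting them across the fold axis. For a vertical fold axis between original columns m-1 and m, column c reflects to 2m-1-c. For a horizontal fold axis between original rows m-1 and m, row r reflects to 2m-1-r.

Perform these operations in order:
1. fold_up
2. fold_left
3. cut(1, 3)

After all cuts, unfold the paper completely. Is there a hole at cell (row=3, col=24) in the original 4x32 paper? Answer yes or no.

Answer: no

Derivation:
Op 1 fold_up: fold axis h@2; visible region now rows[0,2) x cols[0,32) = 2x32
Op 2 fold_left: fold axis v@16; visible region now rows[0,2) x cols[0,16) = 2x16
Op 3 cut(1, 3): punch at orig (1,3); cuts so far [(1, 3)]; region rows[0,2) x cols[0,16) = 2x16
Unfold 1 (reflect across v@16): 2 holes -> [(1, 3), (1, 28)]
Unfold 2 (reflect across h@2): 4 holes -> [(1, 3), (1, 28), (2, 3), (2, 28)]
Holes: [(1, 3), (1, 28), (2, 3), (2, 28)]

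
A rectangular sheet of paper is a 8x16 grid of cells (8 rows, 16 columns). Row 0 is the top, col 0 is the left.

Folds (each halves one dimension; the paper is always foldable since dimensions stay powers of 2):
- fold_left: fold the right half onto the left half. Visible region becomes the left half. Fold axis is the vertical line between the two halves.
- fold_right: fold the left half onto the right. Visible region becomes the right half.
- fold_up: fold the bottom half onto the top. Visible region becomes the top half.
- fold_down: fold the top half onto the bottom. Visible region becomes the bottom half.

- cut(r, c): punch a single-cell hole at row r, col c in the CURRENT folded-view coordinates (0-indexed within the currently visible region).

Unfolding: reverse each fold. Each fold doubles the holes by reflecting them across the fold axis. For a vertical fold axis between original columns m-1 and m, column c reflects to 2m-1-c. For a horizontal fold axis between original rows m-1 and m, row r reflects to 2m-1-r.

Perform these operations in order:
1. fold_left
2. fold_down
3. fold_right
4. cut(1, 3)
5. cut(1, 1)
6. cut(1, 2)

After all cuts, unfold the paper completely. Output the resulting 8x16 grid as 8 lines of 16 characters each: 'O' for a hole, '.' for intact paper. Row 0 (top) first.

Answer: ................
................
OOO..OOOOOO..OOO
................
................
OOO..OOOOOO..OOO
................
................

Derivation:
Op 1 fold_left: fold axis v@8; visible region now rows[0,8) x cols[0,8) = 8x8
Op 2 fold_down: fold axis h@4; visible region now rows[4,8) x cols[0,8) = 4x8
Op 3 fold_right: fold axis v@4; visible region now rows[4,8) x cols[4,8) = 4x4
Op 4 cut(1, 3): punch at orig (5,7); cuts so far [(5, 7)]; region rows[4,8) x cols[4,8) = 4x4
Op 5 cut(1, 1): punch at orig (5,5); cuts so far [(5, 5), (5, 7)]; region rows[4,8) x cols[4,8) = 4x4
Op 6 cut(1, 2): punch at orig (5,6); cuts so far [(5, 5), (5, 6), (5, 7)]; region rows[4,8) x cols[4,8) = 4x4
Unfold 1 (reflect across v@4): 6 holes -> [(5, 0), (5, 1), (5, 2), (5, 5), (5, 6), (5, 7)]
Unfold 2 (reflect across h@4): 12 holes -> [(2, 0), (2, 1), (2, 2), (2, 5), (2, 6), (2, 7), (5, 0), (5, 1), (5, 2), (5, 5), (5, 6), (5, 7)]
Unfold 3 (reflect across v@8): 24 holes -> [(2, 0), (2, 1), (2, 2), (2, 5), (2, 6), (2, 7), (2, 8), (2, 9), (2, 10), (2, 13), (2, 14), (2, 15), (5, 0), (5, 1), (5, 2), (5, 5), (5, 6), (5, 7), (5, 8), (5, 9), (5, 10), (5, 13), (5, 14), (5, 15)]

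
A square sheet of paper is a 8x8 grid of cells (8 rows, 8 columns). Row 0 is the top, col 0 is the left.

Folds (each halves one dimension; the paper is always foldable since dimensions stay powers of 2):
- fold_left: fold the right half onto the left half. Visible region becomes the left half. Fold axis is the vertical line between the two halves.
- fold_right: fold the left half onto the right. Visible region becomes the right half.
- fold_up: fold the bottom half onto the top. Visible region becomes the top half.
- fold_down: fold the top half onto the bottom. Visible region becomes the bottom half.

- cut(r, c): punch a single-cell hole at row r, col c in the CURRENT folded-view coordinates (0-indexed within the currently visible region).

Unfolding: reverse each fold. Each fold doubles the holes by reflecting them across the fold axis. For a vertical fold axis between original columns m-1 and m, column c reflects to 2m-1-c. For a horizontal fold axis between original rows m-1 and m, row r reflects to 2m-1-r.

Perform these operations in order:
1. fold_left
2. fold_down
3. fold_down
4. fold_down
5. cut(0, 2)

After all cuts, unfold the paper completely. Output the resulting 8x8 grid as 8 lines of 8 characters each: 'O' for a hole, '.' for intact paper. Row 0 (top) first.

Op 1 fold_left: fold axis v@4; visible region now rows[0,8) x cols[0,4) = 8x4
Op 2 fold_down: fold axis h@4; visible region now rows[4,8) x cols[0,4) = 4x4
Op 3 fold_down: fold axis h@6; visible region now rows[6,8) x cols[0,4) = 2x4
Op 4 fold_down: fold axis h@7; visible region now rows[7,8) x cols[0,4) = 1x4
Op 5 cut(0, 2): punch at orig (7,2); cuts so far [(7, 2)]; region rows[7,8) x cols[0,4) = 1x4
Unfold 1 (reflect across h@7): 2 holes -> [(6, 2), (7, 2)]
Unfold 2 (reflect across h@6): 4 holes -> [(4, 2), (5, 2), (6, 2), (7, 2)]
Unfold 3 (reflect across h@4): 8 holes -> [(0, 2), (1, 2), (2, 2), (3, 2), (4, 2), (5, 2), (6, 2), (7, 2)]
Unfold 4 (reflect across v@4): 16 holes -> [(0, 2), (0, 5), (1, 2), (1, 5), (2, 2), (2, 5), (3, 2), (3, 5), (4, 2), (4, 5), (5, 2), (5, 5), (6, 2), (6, 5), (7, 2), (7, 5)]

Answer: ..O..O..
..O..O..
..O..O..
..O..O..
..O..O..
..O..O..
..O..O..
..O..O..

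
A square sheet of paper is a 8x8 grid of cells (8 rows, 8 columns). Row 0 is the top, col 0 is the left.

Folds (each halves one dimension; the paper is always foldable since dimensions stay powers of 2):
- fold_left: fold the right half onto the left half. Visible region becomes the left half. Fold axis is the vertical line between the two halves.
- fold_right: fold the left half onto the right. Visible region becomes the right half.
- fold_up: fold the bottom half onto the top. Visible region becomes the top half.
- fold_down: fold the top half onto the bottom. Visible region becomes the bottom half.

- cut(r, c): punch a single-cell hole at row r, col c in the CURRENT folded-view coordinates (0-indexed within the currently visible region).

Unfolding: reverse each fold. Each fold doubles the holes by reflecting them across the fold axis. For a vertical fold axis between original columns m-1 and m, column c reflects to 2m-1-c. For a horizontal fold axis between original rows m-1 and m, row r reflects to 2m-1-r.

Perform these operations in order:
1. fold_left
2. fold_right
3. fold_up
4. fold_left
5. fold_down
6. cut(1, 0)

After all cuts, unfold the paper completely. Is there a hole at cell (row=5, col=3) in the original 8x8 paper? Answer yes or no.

Answer: no

Derivation:
Op 1 fold_left: fold axis v@4; visible region now rows[0,8) x cols[0,4) = 8x4
Op 2 fold_right: fold axis v@2; visible region now rows[0,8) x cols[2,4) = 8x2
Op 3 fold_up: fold axis h@4; visible region now rows[0,4) x cols[2,4) = 4x2
Op 4 fold_left: fold axis v@3; visible region now rows[0,4) x cols[2,3) = 4x1
Op 5 fold_down: fold axis h@2; visible region now rows[2,4) x cols[2,3) = 2x1
Op 6 cut(1, 0): punch at orig (3,2); cuts so far [(3, 2)]; region rows[2,4) x cols[2,3) = 2x1
Unfold 1 (reflect across h@2): 2 holes -> [(0, 2), (3, 2)]
Unfold 2 (reflect across v@3): 4 holes -> [(0, 2), (0, 3), (3, 2), (3, 3)]
Unfold 3 (reflect across h@4): 8 holes -> [(0, 2), (0, 3), (3, 2), (3, 3), (4, 2), (4, 3), (7, 2), (7, 3)]
Unfold 4 (reflect across v@2): 16 holes -> [(0, 0), (0, 1), (0, 2), (0, 3), (3, 0), (3, 1), (3, 2), (3, 3), (4, 0), (4, 1), (4, 2), (4, 3), (7, 0), (7, 1), (7, 2), (7, 3)]
Unfold 5 (reflect across v@4): 32 holes -> [(0, 0), (0, 1), (0, 2), (0, 3), (0, 4), (0, 5), (0, 6), (0, 7), (3, 0), (3, 1), (3, 2), (3, 3), (3, 4), (3, 5), (3, 6), (3, 7), (4, 0), (4, 1), (4, 2), (4, 3), (4, 4), (4, 5), (4, 6), (4, 7), (7, 0), (7, 1), (7, 2), (7, 3), (7, 4), (7, 5), (7, 6), (7, 7)]
Holes: [(0, 0), (0, 1), (0, 2), (0, 3), (0, 4), (0, 5), (0, 6), (0, 7), (3, 0), (3, 1), (3, 2), (3, 3), (3, 4), (3, 5), (3, 6), (3, 7), (4, 0), (4, 1), (4, 2), (4, 3), (4, 4), (4, 5), (4, 6), (4, 7), (7, 0), (7, 1), (7, 2), (7, 3), (7, 4), (7, 5), (7, 6), (7, 7)]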